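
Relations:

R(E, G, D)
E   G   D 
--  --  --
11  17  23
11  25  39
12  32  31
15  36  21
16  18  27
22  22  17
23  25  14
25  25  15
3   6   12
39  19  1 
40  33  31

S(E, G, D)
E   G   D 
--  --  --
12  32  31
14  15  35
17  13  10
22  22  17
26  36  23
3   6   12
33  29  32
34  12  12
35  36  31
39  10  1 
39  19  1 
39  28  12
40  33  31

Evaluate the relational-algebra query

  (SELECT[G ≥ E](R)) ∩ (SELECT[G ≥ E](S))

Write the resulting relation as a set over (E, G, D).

{(12, 32, 31), (22, 22, 17), (3, 6, 12)}

Selection G ≥ E: {(11, 17, 23), (11, 25, 39), (12, 32, 31), (15, 36, 21), (16, 18, 27), (22, 22, 17), (23, 25, 14), (25, 25, 15), (3, 6, 12)}
Selection G ≥ E: {(12, 32, 31), (14, 15, 35), (22, 22, 17), (26, 36, 23), (3, 6, 12), (35, 36, 31)}
Intersection: {(11, 17, 23), (11, 25, 39), (12, 32, 31), (15, 36, 21), (16, 18, 27), (22, 22, 17), (23, 25, 14), (25, 25, 15), (3, 6, 12)} with {(12, 32, 31), (14, 15, 35), (22, 22, 17), (26, 36, 23), (3, 6, 12), (35, 36, 31)} → {(12, 32, 31), (22, 22, 17), (3, 6, 12)}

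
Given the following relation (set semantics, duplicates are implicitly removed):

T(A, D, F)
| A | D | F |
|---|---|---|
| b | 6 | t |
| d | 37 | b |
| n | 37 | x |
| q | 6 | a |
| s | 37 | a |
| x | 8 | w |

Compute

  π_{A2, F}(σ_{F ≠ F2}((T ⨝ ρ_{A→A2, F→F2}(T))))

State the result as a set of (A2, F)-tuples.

{(b, a), (d, a), (d, x), (n, a), (n, b), (q, t), (s, b), (s, x)}

ρ[A→A2, F→F2]: schema becomes (A2, D, F2); tuples unchanged.
T ⋈ ρ_{A→A2, F→F2}(T) (natural join on D): {(b, 6, t, b, t), (b, 6, t, q, a), (d, 37, b, d, b), (d, 37, b, n, x), (d, 37, b, s, a), (n, 37, x, d, b), (n, 37, x, n, x), (n, 37, x, s, a), (q, 6, a, b, t), (q, 6, a, q, a), (s, 37, a, d, b), (s, 37, a, n, x), (s, 37, a, s, a), (x, 8, w, x, w)}
Apply σ_{F ≠ F2}; surviving tuples: {(b, 6, t, q, a), (d, 37, b, n, x), (d, 37, b, s, a), (n, 37, x, d, b), (n, 37, x, s, a), (q, 6, a, b, t), (s, 37, a, d, b), (s, 37, a, n, x)}
π[A2, F]: project onto (A2, F) → {(b, a), (d, a), (d, x), (n, a), (n, b), (q, t), (s, b), (s, x)}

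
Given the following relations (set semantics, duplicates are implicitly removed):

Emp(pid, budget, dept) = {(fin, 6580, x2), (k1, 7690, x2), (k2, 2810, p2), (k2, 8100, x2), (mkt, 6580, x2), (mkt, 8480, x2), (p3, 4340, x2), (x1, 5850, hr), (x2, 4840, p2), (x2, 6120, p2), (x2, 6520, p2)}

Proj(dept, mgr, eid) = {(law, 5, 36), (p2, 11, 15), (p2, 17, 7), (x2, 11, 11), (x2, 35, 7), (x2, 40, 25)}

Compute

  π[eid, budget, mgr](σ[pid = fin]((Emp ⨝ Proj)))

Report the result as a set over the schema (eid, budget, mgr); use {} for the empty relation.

{(11, 6580, 11), (25, 6580, 40), (7, 6580, 35)}

Natural join on dept: {(fin, 6580, x2, 11, 11), (fin, 6580, x2, 35, 7), (fin, 6580, x2, 40, 25), (k1, 7690, x2, 11, 11), (k1, 7690, x2, 35, 7), (k1, 7690, x2, 40, 25), (k2, 2810, p2, 11, 15), (k2, 2810, p2, 17, 7), (k2, 8100, x2, 11, 11), (k2, 8100, x2, 35, 7), (k2, 8100, x2, 40, 25), (mkt, 6580, x2, 11, 11), (mkt, 6580, x2, 35, 7), (mkt, 6580, x2, 40, 25), (mkt, 8480, x2, 11, 11), (mkt, 8480, x2, 35, 7), (mkt, 8480, x2, 40, 25), (p3, 4340, x2, 11, 11), (p3, 4340, x2, 35, 7), (p3, 4340, x2, 40, 25), (x2, 4840, p2, 11, 15), (x2, 4840, p2, 17, 7), (x2, 6120, p2, 11, 15), (x2, 6120, p2, 17, 7), (x2, 6520, p2, 11, 15), (x2, 6520, p2, 17, 7)}
σ[pid = fin]: keep tuples satisfying pid = fin → {(fin, 6580, x2, 11, 11), (fin, 6580, x2, 35, 7), (fin, 6580, x2, 40, 25)}
Keep only column(s) eid, budget, mgr: {(11, 6580, 11), (25, 6580, 40), (7, 6580, 35)}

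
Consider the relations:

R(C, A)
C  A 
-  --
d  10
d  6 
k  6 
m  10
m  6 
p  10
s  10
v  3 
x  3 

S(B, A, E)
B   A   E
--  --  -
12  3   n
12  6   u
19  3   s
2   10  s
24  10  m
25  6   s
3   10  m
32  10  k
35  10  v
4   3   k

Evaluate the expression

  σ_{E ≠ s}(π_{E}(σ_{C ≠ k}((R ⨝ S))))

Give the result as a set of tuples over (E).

Natural join on A: {(d, 10, 2, s), (d, 10, 24, m), (d, 10, 3, m), (d, 10, 32, k), (d, 10, 35, v), (d, 6, 12, u), (d, 6, 25, s), (k, 6, 12, u), (k, 6, 25, s), (m, 10, 2, s), (m, 10, 24, m), (m, 10, 3, m), (m, 10, 32, k), (m, 10, 35, v), (m, 6, 12, u), (m, 6, 25, s), (p, 10, 2, s), (p, 10, 24, m), (p, 10, 3, m), (p, 10, 32, k), (p, 10, 35, v), (s, 10, 2, s), (s, 10, 24, m), (s, 10, 3, m), (s, 10, 32, k), (s, 10, 35, v), (v, 3, 12, n), (v, 3, 19, s), (v, 3, 4, k), (x, 3, 12, n), (x, 3, 19, s), (x, 3, 4, k)}
Filtering on C ≠ k leaves {(d, 10, 2, s), (d, 10, 24, m), (d, 10, 3, m), (d, 10, 32, k), (d, 10, 35, v), (d, 6, 12, u), (d, 6, 25, s), (m, 10, 2, s), (m, 10, 24, m), (m, 10, 3, m), (m, 10, 32, k), (m, 10, 35, v), (m, 6, 12, u), (m, 6, 25, s), (p, 10, 2, s), (p, 10, 24, m), (p, 10, 3, m), (p, 10, 32, k), (p, 10, 35, v), (s, 10, 2, s), (s, 10, 24, m), (s, 10, 3, m), (s, 10, 32, k), (s, 10, 35, v), (v, 3, 12, n), (v, 3, 19, s), (v, 3, 4, k), (x, 3, 12, n), (x, 3, 19, s), (x, 3, 4, k)}.
π[E]: project onto (E) (24 duplicate(s) eliminated) → {k, m, n, s, u, v}
Filtering on E ≠ s leaves {k, m, n, u, v}.

{k, m, n, u, v}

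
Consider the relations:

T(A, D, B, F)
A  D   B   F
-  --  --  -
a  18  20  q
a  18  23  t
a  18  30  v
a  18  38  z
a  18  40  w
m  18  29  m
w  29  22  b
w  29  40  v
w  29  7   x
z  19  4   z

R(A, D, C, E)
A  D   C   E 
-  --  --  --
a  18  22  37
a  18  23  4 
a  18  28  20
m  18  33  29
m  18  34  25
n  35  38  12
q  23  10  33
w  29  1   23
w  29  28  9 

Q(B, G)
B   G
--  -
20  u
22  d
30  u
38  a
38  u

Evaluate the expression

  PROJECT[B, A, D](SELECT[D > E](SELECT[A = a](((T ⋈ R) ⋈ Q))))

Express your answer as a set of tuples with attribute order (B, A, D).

T ⋈ R (natural join on A, D): {(a, 18, 20, q, 22, 37), (a, 18, 20, q, 23, 4), (a, 18, 20, q, 28, 20), (a, 18, 23, t, 22, 37), (a, 18, 23, t, 23, 4), (a, 18, 23, t, 28, 20), (a, 18, 30, v, 22, 37), (a, 18, 30, v, 23, 4), (a, 18, 30, v, 28, 20), (a, 18, 38, z, 22, 37), (a, 18, 38, z, 23, 4), (a, 18, 38, z, 28, 20), (a, 18, 40, w, 22, 37), (a, 18, 40, w, 23, 4), (a, 18, 40, w, 28, 20), (m, 18, 29, m, 33, 29), (m, 18, 29, m, 34, 25), (w, 29, 22, b, 1, 23), (w, 29, 22, b, 28, 9), (w, 29, 40, v, 1, 23), (w, 29, 40, v, 28, 9), (w, 29, 7, x, 1, 23), (w, 29, 7, x, 28, 9)}
(T ⋈ R) ⋈ Q (natural join on B): {(a, 18, 20, q, 22, 37, u), (a, 18, 20, q, 23, 4, u), (a, 18, 20, q, 28, 20, u), (a, 18, 30, v, 22, 37, u), (a, 18, 30, v, 23, 4, u), (a, 18, 30, v, 28, 20, u), (a, 18, 38, z, 22, 37, a), (a, 18, 38, z, 22, 37, u), (a, 18, 38, z, 23, 4, a), (a, 18, 38, z, 23, 4, u), (a, 18, 38, z, 28, 20, a), (a, 18, 38, z, 28, 20, u), (w, 29, 22, b, 1, 23, d), (w, 29, 22, b, 28, 9, d)}
σ[A = a]: keep tuples satisfying A = a → {(a, 18, 20, q, 22, 37, u), (a, 18, 20, q, 23, 4, u), (a, 18, 20, q, 28, 20, u), (a, 18, 30, v, 22, 37, u), (a, 18, 30, v, 23, 4, u), (a, 18, 30, v, 28, 20, u), (a, 18, 38, z, 22, 37, a), (a, 18, 38, z, 22, 37, u), (a, 18, 38, z, 23, 4, a), (a, 18, 38, z, 23, 4, u), (a, 18, 38, z, 28, 20, a), (a, 18, 38, z, 28, 20, u)}
σ[D > E]: keep tuples satisfying D > E → {(a, 18, 20, q, 23, 4, u), (a, 18, 30, v, 23, 4, u), (a, 18, 38, z, 23, 4, a), (a, 18, 38, z, 23, 4, u)}
π_{B, A, D} gives {(20, a, 18), (30, a, 18), (38, a, 18)} (1 duplicate(s) eliminated).

{(20, a, 18), (30, a, 18), (38, a, 18)}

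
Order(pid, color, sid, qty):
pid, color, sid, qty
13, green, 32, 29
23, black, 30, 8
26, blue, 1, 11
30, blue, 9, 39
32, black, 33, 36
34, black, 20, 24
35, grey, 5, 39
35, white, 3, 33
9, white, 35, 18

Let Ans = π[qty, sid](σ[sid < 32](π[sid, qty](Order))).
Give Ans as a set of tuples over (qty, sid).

π[sid, qty]: project onto (sid, qty) → {(1, 11), (20, 24), (3, 33), (30, 8), (32, 29), (33, 36), (35, 18), (5, 39), (9, 39)}
Selection sid < 32: {(1, 11), (20, 24), (3, 33), (30, 8), (5, 39), (9, 39)}
π[qty, sid]: project onto (qty, sid) → {(11, 1), (24, 20), (33, 3), (39, 5), (39, 9), (8, 30)}

{(11, 1), (24, 20), (33, 3), (39, 5), (39, 9), (8, 30)}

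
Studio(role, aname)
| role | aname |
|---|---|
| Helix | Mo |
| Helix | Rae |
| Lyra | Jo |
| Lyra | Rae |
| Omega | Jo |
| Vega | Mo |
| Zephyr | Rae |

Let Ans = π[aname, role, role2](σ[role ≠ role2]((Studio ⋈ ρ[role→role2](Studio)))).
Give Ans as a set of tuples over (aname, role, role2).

ρ[role→role2]: schema becomes (role2, aname); tuples unchanged.
Studio ⋈ ρ[role→role2](Studio) (natural join on aname): {(Helix, Mo, Helix), (Helix, Mo, Vega), (Helix, Rae, Helix), (Helix, Rae, Lyra), (Helix, Rae, Zephyr), (Lyra, Jo, Lyra), (Lyra, Jo, Omega), (Lyra, Rae, Helix), (Lyra, Rae, Lyra), (Lyra, Rae, Zephyr), (Omega, Jo, Lyra), (Omega, Jo, Omega), (Vega, Mo, Helix), (Vega, Mo, Vega), (Zephyr, Rae, Helix), (Zephyr, Rae, Lyra), (Zephyr, Rae, Zephyr)}
σ[role ≠ role2]: keep tuples satisfying role ≠ role2 → {(Helix, Mo, Vega), (Helix, Rae, Lyra), (Helix, Rae, Zephyr), (Lyra, Jo, Omega), (Lyra, Rae, Helix), (Lyra, Rae, Zephyr), (Omega, Jo, Lyra), (Vega, Mo, Helix), (Zephyr, Rae, Helix), (Zephyr, Rae, Lyra)}
Keep only column(s) aname, role, role2: {(Jo, Lyra, Omega), (Jo, Omega, Lyra), (Mo, Helix, Vega), (Mo, Vega, Helix), (Rae, Helix, Lyra), (Rae, Helix, Zephyr), (Rae, Lyra, Helix), (Rae, Lyra, Zephyr), (Rae, Zephyr, Helix), (Rae, Zephyr, Lyra)}

{(Jo, Lyra, Omega), (Jo, Omega, Lyra), (Mo, Helix, Vega), (Mo, Vega, Helix), (Rae, Helix, Lyra), (Rae, Helix, Zephyr), (Rae, Lyra, Helix), (Rae, Lyra, Zephyr), (Rae, Zephyr, Helix), (Rae, Zephyr, Lyra)}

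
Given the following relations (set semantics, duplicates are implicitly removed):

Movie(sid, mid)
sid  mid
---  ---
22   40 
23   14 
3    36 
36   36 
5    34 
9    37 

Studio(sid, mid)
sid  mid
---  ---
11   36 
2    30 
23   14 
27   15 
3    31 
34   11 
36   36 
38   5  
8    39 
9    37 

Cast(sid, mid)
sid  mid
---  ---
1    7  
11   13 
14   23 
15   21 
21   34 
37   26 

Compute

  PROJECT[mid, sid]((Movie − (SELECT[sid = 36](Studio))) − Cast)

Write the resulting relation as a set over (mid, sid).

Selection sid = 36: {(36, 36)}
Difference: {(22, 40), (23, 14), (3, 36), (36, 36), (5, 34), (9, 37)} with {(36, 36)} → {(22, 40), (23, 14), (3, 36), (5, 34), (9, 37)}
Difference: {(22, 40), (23, 14), (3, 36), (5, 34), (9, 37)} with {(1, 7), (11, 13), (14, 23), (15, 21), (21, 34), (37, 26)} → {(22, 40), (23, 14), (3, 36), (5, 34), (9, 37)}
Projecting to mid, sid: {(14, 23), (34, 5), (36, 3), (37, 9), (40, 22)}

{(14, 23), (34, 5), (36, 3), (37, 9), (40, 22)}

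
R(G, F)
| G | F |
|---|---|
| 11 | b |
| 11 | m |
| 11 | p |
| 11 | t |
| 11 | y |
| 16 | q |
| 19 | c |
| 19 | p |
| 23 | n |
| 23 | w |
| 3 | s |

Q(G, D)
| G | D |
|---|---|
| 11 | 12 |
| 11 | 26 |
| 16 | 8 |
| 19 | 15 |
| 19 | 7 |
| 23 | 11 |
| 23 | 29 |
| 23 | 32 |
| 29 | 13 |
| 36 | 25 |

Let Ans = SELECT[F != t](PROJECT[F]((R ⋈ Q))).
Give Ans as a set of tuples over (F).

R ⋈ Q (natural join on G): {(11, b, 12), (11, b, 26), (11, m, 12), (11, m, 26), (11, p, 12), (11, p, 26), (11, t, 12), (11, t, 26), (11, y, 12), (11, y, 26), (16, q, 8), (19, c, 15), (19, c, 7), (19, p, 15), (19, p, 7), (23, n, 11), (23, n, 29), (23, n, 32), (23, w, 11), (23, w, 29), (23, w, 32)}
π[F]: project onto (F) (12 duplicate(s) eliminated) → {b, c, m, n, p, q, t, w, y}
Filtering on F != t leaves {b, c, m, n, p, q, w, y}.

{b, c, m, n, p, q, w, y}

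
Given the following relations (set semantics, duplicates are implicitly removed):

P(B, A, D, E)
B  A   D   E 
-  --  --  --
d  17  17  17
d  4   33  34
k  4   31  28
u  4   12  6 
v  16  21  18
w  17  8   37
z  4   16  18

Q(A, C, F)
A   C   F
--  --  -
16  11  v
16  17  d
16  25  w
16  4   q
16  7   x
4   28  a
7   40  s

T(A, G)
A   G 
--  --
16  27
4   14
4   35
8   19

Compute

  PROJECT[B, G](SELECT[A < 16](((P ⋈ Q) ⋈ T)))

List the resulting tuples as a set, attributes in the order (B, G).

{(d, 14), (d, 35), (k, 14), (k, 35), (u, 14), (u, 35), (z, 14), (z, 35)}

Joining P and Q on A yields {(d, 4, 33, 34, 28, a), (k, 4, 31, 28, 28, a), (u, 4, 12, 6, 28, a), (v, 16, 21, 18, 11, v), (v, 16, 21, 18, 17, d), (v, 16, 21, 18, 25, w), (v, 16, 21, 18, 4, q), (v, 16, 21, 18, 7, x), (z, 4, 16, 18, 28, a)}.
Joining (P ⋈ Q) and T on A yields {(d, 4, 33, 34, 28, a, 14), (d, 4, 33, 34, 28, a, 35), (k, 4, 31, 28, 28, a, 14), (k, 4, 31, 28, 28, a, 35), (u, 4, 12, 6, 28, a, 14), (u, 4, 12, 6, 28, a, 35), (v, 16, 21, 18, 11, v, 27), (v, 16, 21, 18, 17, d, 27), (v, 16, 21, 18, 25, w, 27), (v, 16, 21, 18, 4, q, 27), (v, 16, 21, 18, 7, x, 27), (z, 4, 16, 18, 28, a, 14), (z, 4, 16, 18, 28, a, 35)}.
Filtering on A < 16 leaves {(d, 4, 33, 34, 28, a, 14), (d, 4, 33, 34, 28, a, 35), (k, 4, 31, 28, 28, a, 14), (k, 4, 31, 28, 28, a, 35), (u, 4, 12, 6, 28, a, 14), (u, 4, 12, 6, 28, a, 35), (z, 4, 16, 18, 28, a, 14), (z, 4, 16, 18, 28, a, 35)}.
π_{B, G} gives {(d, 14), (d, 35), (k, 14), (k, 35), (u, 14), (u, 35), (z, 14), (z, 35)}.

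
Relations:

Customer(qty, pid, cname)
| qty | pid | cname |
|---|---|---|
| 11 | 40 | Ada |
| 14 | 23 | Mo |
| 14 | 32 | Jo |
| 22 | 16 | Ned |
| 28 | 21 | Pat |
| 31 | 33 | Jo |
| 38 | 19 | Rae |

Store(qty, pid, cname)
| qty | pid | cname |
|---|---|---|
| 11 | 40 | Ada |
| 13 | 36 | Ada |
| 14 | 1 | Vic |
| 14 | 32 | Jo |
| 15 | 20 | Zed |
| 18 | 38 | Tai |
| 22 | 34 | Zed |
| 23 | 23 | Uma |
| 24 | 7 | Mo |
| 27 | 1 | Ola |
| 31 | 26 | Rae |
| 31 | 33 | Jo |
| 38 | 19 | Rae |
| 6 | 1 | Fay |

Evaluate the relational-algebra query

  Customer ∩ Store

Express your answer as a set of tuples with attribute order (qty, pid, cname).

{(11, 40, Ada), (14, 32, Jo), (31, 33, Jo), (38, 19, Rae)}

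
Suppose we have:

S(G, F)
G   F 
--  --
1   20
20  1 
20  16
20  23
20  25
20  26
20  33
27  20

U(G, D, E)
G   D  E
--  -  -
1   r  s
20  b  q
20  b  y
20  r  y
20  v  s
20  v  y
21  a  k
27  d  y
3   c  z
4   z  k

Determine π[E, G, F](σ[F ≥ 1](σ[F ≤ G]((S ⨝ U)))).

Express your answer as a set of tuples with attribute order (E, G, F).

{(q, 20, 1), (q, 20, 16), (s, 20, 1), (s, 20, 16), (y, 20, 1), (y, 20, 16), (y, 27, 20)}

Joining S and U on G yields {(1, 20, r, s), (20, 1, b, q), (20, 1, b, y), (20, 1, r, y), (20, 1, v, s), (20, 1, v, y), (20, 16, b, q), (20, 16, b, y), (20, 16, r, y), (20, 16, v, s), (20, 16, v, y), (20, 23, b, q), (20, 23, b, y), (20, 23, r, y), (20, 23, v, s), (20, 23, v, y), (20, 25, b, q), (20, 25, b, y), (20, 25, r, y), (20, 25, v, s), (20, 25, v, y), (20, 26, b, q), (20, 26, b, y), (20, 26, r, y), (20, 26, v, s), (20, 26, v, y), (20, 33, b, q), (20, 33, b, y), (20, 33, r, y), (20, 33, v, s), (20, 33, v, y), (27, 20, d, y)}.
Filtering on F ≤ G leaves {(20, 1, b, q), (20, 1, b, y), (20, 1, r, y), (20, 1, v, s), (20, 1, v, y), (20, 16, b, q), (20, 16, b, y), (20, 16, r, y), (20, 16, v, s), (20, 16, v, y), (27, 20, d, y)}.
Filtering on F ≥ 1 leaves {(20, 1, b, q), (20, 1, b, y), (20, 1, r, y), (20, 1, v, s), (20, 1, v, y), (20, 16, b, q), (20, 16, b, y), (20, 16, r, y), (20, 16, v, s), (20, 16, v, y), (27, 20, d, y)}.
Keep only column(s) E, G, F (4 duplicate(s) eliminated): {(q, 20, 1), (q, 20, 16), (s, 20, 1), (s, 20, 16), (y, 20, 1), (y, 20, 16), (y, 27, 20)}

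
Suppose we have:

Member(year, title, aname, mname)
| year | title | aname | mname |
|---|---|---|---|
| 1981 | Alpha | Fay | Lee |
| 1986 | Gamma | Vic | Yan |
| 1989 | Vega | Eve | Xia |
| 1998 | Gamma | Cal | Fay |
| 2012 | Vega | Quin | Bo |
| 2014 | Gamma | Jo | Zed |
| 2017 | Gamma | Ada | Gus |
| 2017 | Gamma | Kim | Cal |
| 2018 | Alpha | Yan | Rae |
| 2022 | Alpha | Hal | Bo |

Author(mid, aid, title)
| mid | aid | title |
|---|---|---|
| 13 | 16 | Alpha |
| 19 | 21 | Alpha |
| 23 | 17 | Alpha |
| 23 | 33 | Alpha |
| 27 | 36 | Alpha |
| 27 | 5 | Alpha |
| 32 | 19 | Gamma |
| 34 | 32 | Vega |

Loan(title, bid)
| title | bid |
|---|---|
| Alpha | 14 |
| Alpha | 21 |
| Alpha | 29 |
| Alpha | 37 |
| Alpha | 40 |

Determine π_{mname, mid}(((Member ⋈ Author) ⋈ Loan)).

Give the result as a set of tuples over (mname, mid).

{(Bo, 13), (Bo, 19), (Bo, 23), (Bo, 27), (Lee, 13), (Lee, 19), (Lee, 23), (Lee, 27), (Rae, 13), (Rae, 19), (Rae, 23), (Rae, 27)}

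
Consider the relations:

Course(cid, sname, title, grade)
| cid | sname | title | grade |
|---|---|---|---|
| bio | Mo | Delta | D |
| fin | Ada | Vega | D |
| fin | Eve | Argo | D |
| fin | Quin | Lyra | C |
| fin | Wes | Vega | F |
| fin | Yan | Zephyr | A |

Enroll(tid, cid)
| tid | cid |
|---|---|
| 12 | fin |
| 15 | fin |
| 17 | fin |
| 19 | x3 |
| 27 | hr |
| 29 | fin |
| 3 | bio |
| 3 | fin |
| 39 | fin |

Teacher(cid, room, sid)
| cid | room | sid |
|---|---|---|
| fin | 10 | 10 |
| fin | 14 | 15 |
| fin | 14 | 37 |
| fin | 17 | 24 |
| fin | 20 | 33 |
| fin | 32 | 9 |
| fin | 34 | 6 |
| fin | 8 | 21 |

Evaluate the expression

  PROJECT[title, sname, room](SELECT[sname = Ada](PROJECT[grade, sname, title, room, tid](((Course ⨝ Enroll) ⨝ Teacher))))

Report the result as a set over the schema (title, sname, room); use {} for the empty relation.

{(Vega, Ada, 10), (Vega, Ada, 14), (Vega, Ada, 17), (Vega, Ada, 20), (Vega, Ada, 32), (Vega, Ada, 34), (Vega, Ada, 8)}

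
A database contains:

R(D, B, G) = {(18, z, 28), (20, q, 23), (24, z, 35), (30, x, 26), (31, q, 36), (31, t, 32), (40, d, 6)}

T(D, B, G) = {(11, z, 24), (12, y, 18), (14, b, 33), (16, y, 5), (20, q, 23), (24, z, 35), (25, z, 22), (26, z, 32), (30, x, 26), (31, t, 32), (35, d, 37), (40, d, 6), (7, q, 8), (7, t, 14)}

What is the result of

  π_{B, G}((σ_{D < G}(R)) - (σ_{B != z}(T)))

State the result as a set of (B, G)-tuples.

Selection D < G: {(18, z, 28), (20, q, 23), (24, z, 35), (31, q, 36), (31, t, 32)}
Selection B != z: {(12, y, 18), (14, b, 33), (16, y, 5), (20, q, 23), (30, x, 26), (31, t, 32), (35, d, 37), (40, d, 6), (7, q, 8), (7, t, 14)}
Difference: {(18, z, 28), (20, q, 23), (24, z, 35), (31, q, 36), (31, t, 32)} with {(12, y, 18), (14, b, 33), (16, y, 5), (20, q, 23), (30, x, 26), (31, t, 32), (35, d, 37), (40, d, 6), (7, q, 8), (7, t, 14)} → {(18, z, 28), (24, z, 35), (31, q, 36)}
π[B, G]: project onto (B, G) → {(q, 36), (z, 28), (z, 35)}

{(q, 36), (z, 28), (z, 35)}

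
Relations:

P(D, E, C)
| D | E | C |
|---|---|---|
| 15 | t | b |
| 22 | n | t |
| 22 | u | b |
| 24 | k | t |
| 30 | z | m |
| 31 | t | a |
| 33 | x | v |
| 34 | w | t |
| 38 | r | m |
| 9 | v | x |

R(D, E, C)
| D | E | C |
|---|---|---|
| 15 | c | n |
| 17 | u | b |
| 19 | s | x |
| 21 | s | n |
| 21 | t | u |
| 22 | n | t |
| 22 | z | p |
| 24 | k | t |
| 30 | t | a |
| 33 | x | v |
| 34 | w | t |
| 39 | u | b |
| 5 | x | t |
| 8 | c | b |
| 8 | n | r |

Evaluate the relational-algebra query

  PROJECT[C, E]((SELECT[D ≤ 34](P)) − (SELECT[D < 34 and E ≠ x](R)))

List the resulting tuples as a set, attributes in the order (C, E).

{(a, t), (b, t), (b, u), (m, z), (t, w), (v, x), (x, v)}

Filtering on D ≤ 34 leaves {(15, t, b), (22, n, t), (22, u, b), (24, k, t), (30, z, m), (31, t, a), (33, x, v), (34, w, t), (9, v, x)}.
Filtering on D < 34 and E ≠ x leaves {(15, c, n), (17, u, b), (19, s, x), (21, s, n), (21, t, u), (22, n, t), (22, z, p), (24, k, t), (30, t, a), (8, c, b), (8, n, r)}.
Set difference of the two operands is {(15, t, b), (22, u, b), (30, z, m), (31, t, a), (33, x, v), (34, w, t), (9, v, x)}.
Projecting to C, E: {(a, t), (b, t), (b, u), (m, z), (t, w), (v, x), (x, v)}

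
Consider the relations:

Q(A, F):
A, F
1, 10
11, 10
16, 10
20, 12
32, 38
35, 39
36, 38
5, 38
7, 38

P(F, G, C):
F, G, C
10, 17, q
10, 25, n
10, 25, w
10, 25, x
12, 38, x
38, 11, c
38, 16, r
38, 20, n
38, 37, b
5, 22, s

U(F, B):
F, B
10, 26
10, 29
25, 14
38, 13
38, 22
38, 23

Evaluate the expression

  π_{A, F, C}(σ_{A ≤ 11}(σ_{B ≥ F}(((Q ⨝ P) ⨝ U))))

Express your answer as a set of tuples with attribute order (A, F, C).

{(1, 10, n), (1, 10, q), (1, 10, w), (1, 10, x), (11, 10, n), (11, 10, q), (11, 10, w), (11, 10, x)}

Natural join on F: {(1, 10, 17, q), (1, 10, 25, n), (1, 10, 25, w), (1, 10, 25, x), (11, 10, 17, q), (11, 10, 25, n), (11, 10, 25, w), (11, 10, 25, x), (16, 10, 17, q), (16, 10, 25, n), (16, 10, 25, w), (16, 10, 25, x), (20, 12, 38, x), (32, 38, 11, c), (32, 38, 16, r), (32, 38, 20, n), (32, 38, 37, b), (36, 38, 11, c), (36, 38, 16, r), (36, 38, 20, n), (36, 38, 37, b), (5, 38, 11, c), (5, 38, 16, r), (5, 38, 20, n), (5, 38, 37, b), (7, 38, 11, c), (7, 38, 16, r), (7, 38, 20, n), (7, 38, 37, b)}
Natural join on F: {(1, 10, 17, q, 26), (1, 10, 17, q, 29), (1, 10, 25, n, 26), (1, 10, 25, n, 29), (1, 10, 25, w, 26), (1, 10, 25, w, 29), (1, 10, 25, x, 26), (1, 10, 25, x, 29), (11, 10, 17, q, 26), (11, 10, 17, q, 29), (11, 10, 25, n, 26), (11, 10, 25, n, 29), (11, 10, 25, w, 26), (11, 10, 25, w, 29), (11, 10, 25, x, 26), (11, 10, 25, x, 29), (16, 10, 17, q, 26), (16, 10, 17, q, 29), (16, 10, 25, n, 26), (16, 10, 25, n, 29), (16, 10, 25, w, 26), (16, 10, 25, w, 29), (16, 10, 25, x, 26), (16, 10, 25, x, 29), (32, 38, 11, c, 13), (32, 38, 11, c, 22), (32, 38, 11, c, 23), (32, 38, 16, r, 13), (32, 38, 16, r, 22), (32, 38, 16, r, 23), (32, 38, 20, n, 13), (32, 38, 20, n, 22), (32, 38, 20, n, 23), (32, 38, 37, b, 13), (32, 38, 37, b, 22), (32, 38, 37, b, 23), (36, 38, 11, c, 13), (36, 38, 11, c, 22), (36, 38, 11, c, 23), (36, 38, 16, r, 13), (36, 38, 16, r, 22), (36, 38, 16, r, 23), (36, 38, 20, n, 13), (36, 38, 20, n, 22), (36, 38, 20, n, 23), (36, 38, 37, b, 13), (36, 38, 37, b, 22), (36, 38, 37, b, 23), (5, 38, 11, c, 13), (5, 38, 11, c, 22), (5, 38, 11, c, 23), (5, 38, 16, r, 13), (5, 38, 16, r, 22), (5, 38, 16, r, 23), (5, 38, 20, n, 13), (5, 38, 20, n, 22), (5, 38, 20, n, 23), (5, 38, 37, b, 13), (5, 38, 37, b, 22), (5, 38, 37, b, 23), (7, 38, 11, c, 13), (7, 38, 11, c, 22), (7, 38, 11, c, 23), (7, 38, 16, r, 13), (7, 38, 16, r, 22), (7, 38, 16, r, 23), (7, 38, 20, n, 13), (7, 38, 20, n, 22), (7, 38, 20, n, 23), (7, 38, 37, b, 13), (7, 38, 37, b, 22), (7, 38, 37, b, 23)}
Apply σ_{B ≥ F}; surviving tuples: {(1, 10, 17, q, 26), (1, 10, 17, q, 29), (1, 10, 25, n, 26), (1, 10, 25, n, 29), (1, 10, 25, w, 26), (1, 10, 25, w, 29), (1, 10, 25, x, 26), (1, 10, 25, x, 29), (11, 10, 17, q, 26), (11, 10, 17, q, 29), (11, 10, 25, n, 26), (11, 10, 25, n, 29), (11, 10, 25, w, 26), (11, 10, 25, w, 29), (11, 10, 25, x, 26), (11, 10, 25, x, 29), (16, 10, 17, q, 26), (16, 10, 17, q, 29), (16, 10, 25, n, 26), (16, 10, 25, n, 29), (16, 10, 25, w, 26), (16, 10, 25, w, 29), (16, 10, 25, x, 26), (16, 10, 25, x, 29)}
Apply σ_{A ≤ 11}; surviving tuples: {(1, 10, 17, q, 26), (1, 10, 17, q, 29), (1, 10, 25, n, 26), (1, 10, 25, n, 29), (1, 10, 25, w, 26), (1, 10, 25, w, 29), (1, 10, 25, x, 26), (1, 10, 25, x, 29), (11, 10, 17, q, 26), (11, 10, 17, q, 29), (11, 10, 25, n, 26), (11, 10, 25, n, 29), (11, 10, 25, w, 26), (11, 10, 25, w, 29), (11, 10, 25, x, 26), (11, 10, 25, x, 29)}
π[A, F, C]: project onto (A, F, C) (8 duplicate(s) eliminated) → {(1, 10, n), (1, 10, q), (1, 10, w), (1, 10, x), (11, 10, n), (11, 10, q), (11, 10, w), (11, 10, x)}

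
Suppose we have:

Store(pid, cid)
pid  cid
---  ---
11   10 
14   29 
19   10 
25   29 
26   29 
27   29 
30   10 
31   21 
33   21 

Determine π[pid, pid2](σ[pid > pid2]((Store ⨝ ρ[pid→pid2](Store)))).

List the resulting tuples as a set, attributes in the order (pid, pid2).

{(19, 11), (25, 14), (26, 14), (26, 25), (27, 14), (27, 25), (27, 26), (30, 11), (30, 19), (33, 31)}

ρ[pid→pid2]: schema becomes (pid2, cid); tuples unchanged.
Natural join on cid: {(11, 10, 11), (11, 10, 19), (11, 10, 30), (14, 29, 14), (14, 29, 25), (14, 29, 26), (14, 29, 27), (19, 10, 11), (19, 10, 19), (19, 10, 30), (25, 29, 14), (25, 29, 25), (25, 29, 26), (25, 29, 27), (26, 29, 14), (26, 29, 25), (26, 29, 26), (26, 29, 27), (27, 29, 14), (27, 29, 25), (27, 29, 26), (27, 29, 27), (30, 10, 11), (30, 10, 19), (30, 10, 30), (31, 21, 31), (31, 21, 33), (33, 21, 31), (33, 21, 33)}
Selection pid > pid2: {(19, 10, 11), (25, 29, 14), (26, 29, 14), (26, 29, 25), (27, 29, 14), (27, 29, 25), (27, 29, 26), (30, 10, 11), (30, 10, 19), (33, 21, 31)}
π[pid, pid2]: project onto (pid, pid2) → {(19, 11), (25, 14), (26, 14), (26, 25), (27, 14), (27, 25), (27, 26), (30, 11), (30, 19), (33, 31)}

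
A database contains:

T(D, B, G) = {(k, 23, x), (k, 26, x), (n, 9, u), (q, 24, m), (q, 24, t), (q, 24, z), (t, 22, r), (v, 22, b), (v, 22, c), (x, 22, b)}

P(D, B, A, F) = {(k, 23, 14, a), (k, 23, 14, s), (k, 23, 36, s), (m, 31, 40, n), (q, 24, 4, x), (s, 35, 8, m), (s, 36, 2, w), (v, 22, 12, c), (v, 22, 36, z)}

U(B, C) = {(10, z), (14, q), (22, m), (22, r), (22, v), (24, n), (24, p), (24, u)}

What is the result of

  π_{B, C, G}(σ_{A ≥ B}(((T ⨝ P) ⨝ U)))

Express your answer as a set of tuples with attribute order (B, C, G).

{(22, m, b), (22, m, c), (22, r, b), (22, r, c), (22, v, b), (22, v, c)}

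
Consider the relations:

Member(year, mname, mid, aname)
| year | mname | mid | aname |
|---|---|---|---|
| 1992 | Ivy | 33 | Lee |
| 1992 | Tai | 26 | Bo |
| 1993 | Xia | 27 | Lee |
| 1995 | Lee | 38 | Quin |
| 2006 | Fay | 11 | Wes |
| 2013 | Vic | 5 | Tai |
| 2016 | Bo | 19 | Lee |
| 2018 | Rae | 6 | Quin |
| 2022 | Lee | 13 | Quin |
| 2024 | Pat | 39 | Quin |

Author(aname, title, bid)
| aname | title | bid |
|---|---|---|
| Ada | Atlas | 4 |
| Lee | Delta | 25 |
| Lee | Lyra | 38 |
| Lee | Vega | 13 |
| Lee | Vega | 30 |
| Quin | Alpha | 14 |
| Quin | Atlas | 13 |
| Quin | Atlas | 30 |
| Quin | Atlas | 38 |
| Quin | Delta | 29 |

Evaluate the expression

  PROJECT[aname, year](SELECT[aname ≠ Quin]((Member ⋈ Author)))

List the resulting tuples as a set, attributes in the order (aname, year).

{(Lee, 1992), (Lee, 1993), (Lee, 2016)}

Natural join on aname: {(1992, Ivy, 33, Lee, Delta, 25), (1992, Ivy, 33, Lee, Lyra, 38), (1992, Ivy, 33, Lee, Vega, 13), (1992, Ivy, 33, Lee, Vega, 30), (1993, Xia, 27, Lee, Delta, 25), (1993, Xia, 27, Lee, Lyra, 38), (1993, Xia, 27, Lee, Vega, 13), (1993, Xia, 27, Lee, Vega, 30), (1995, Lee, 38, Quin, Alpha, 14), (1995, Lee, 38, Quin, Atlas, 13), (1995, Lee, 38, Quin, Atlas, 30), (1995, Lee, 38, Quin, Atlas, 38), (1995, Lee, 38, Quin, Delta, 29), (2016, Bo, 19, Lee, Delta, 25), (2016, Bo, 19, Lee, Lyra, 38), (2016, Bo, 19, Lee, Vega, 13), (2016, Bo, 19, Lee, Vega, 30), (2018, Rae, 6, Quin, Alpha, 14), (2018, Rae, 6, Quin, Atlas, 13), (2018, Rae, 6, Quin, Atlas, 30), (2018, Rae, 6, Quin, Atlas, 38), (2018, Rae, 6, Quin, Delta, 29), (2022, Lee, 13, Quin, Alpha, 14), (2022, Lee, 13, Quin, Atlas, 13), (2022, Lee, 13, Quin, Atlas, 30), (2022, Lee, 13, Quin, Atlas, 38), (2022, Lee, 13, Quin, Delta, 29), (2024, Pat, 39, Quin, Alpha, 14), (2024, Pat, 39, Quin, Atlas, 13), (2024, Pat, 39, Quin, Atlas, 30), (2024, Pat, 39, Quin, Atlas, 38), (2024, Pat, 39, Quin, Delta, 29)}
Selection aname ≠ Quin: {(1992, Ivy, 33, Lee, Delta, 25), (1992, Ivy, 33, Lee, Lyra, 38), (1992, Ivy, 33, Lee, Vega, 13), (1992, Ivy, 33, Lee, Vega, 30), (1993, Xia, 27, Lee, Delta, 25), (1993, Xia, 27, Lee, Lyra, 38), (1993, Xia, 27, Lee, Vega, 13), (1993, Xia, 27, Lee, Vega, 30), (2016, Bo, 19, Lee, Delta, 25), (2016, Bo, 19, Lee, Lyra, 38), (2016, Bo, 19, Lee, Vega, 13), (2016, Bo, 19, Lee, Vega, 30)}
Projecting to aname, year (9 duplicate(s) eliminated): {(Lee, 1992), (Lee, 1993), (Lee, 2016)}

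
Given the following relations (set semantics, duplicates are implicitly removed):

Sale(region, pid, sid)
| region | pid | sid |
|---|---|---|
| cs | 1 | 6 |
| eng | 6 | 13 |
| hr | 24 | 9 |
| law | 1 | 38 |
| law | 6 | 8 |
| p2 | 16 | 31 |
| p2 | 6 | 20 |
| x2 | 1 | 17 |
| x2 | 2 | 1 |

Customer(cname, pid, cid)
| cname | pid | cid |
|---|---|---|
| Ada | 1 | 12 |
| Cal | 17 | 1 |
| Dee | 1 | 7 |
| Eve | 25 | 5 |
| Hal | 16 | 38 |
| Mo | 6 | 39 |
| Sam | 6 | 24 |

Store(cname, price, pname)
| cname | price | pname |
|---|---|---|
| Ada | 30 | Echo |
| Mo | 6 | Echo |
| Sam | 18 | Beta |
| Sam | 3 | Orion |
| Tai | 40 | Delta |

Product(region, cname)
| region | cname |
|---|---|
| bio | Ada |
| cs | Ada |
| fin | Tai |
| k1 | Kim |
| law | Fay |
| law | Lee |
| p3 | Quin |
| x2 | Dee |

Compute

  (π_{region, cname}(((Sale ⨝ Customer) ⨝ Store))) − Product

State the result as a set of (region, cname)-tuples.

Natural join on pid: {(cs, 1, 6, Ada, 12), (cs, 1, 6, Dee, 7), (eng, 6, 13, Mo, 39), (eng, 6, 13, Sam, 24), (law, 1, 38, Ada, 12), (law, 1, 38, Dee, 7), (law, 6, 8, Mo, 39), (law, 6, 8, Sam, 24), (p2, 16, 31, Hal, 38), (p2, 6, 20, Mo, 39), (p2, 6, 20, Sam, 24), (x2, 1, 17, Ada, 12), (x2, 1, 17, Dee, 7)}
Natural join on cname: {(cs, 1, 6, Ada, 12, 30, Echo), (eng, 6, 13, Mo, 39, 6, Echo), (eng, 6, 13, Sam, 24, 18, Beta), (eng, 6, 13, Sam, 24, 3, Orion), (law, 1, 38, Ada, 12, 30, Echo), (law, 6, 8, Mo, 39, 6, Echo), (law, 6, 8, Sam, 24, 18, Beta), (law, 6, 8, Sam, 24, 3, Orion), (p2, 6, 20, Mo, 39, 6, Echo), (p2, 6, 20, Sam, 24, 18, Beta), (p2, 6, 20, Sam, 24, 3, Orion), (x2, 1, 17, Ada, 12, 30, Echo)}
π_{region, cname} gives {(cs, Ada), (eng, Mo), (eng, Sam), (law, Ada), (law, Mo), (law, Sam), (p2, Mo), (p2, Sam), (x2, Ada)} (3 duplicate(s) eliminated).
Difference: {(cs, Ada), (eng, Mo), (eng, Sam), (law, Ada), (law, Mo), (law, Sam), (p2, Mo), (p2, Sam), (x2, Ada)} with {(bio, Ada), (cs, Ada), (fin, Tai), (k1, Kim), (law, Fay), (law, Lee), (p3, Quin), (x2, Dee)} → {(eng, Mo), (eng, Sam), (law, Ada), (law, Mo), (law, Sam), (p2, Mo), (p2, Sam), (x2, Ada)}

{(eng, Mo), (eng, Sam), (law, Ada), (law, Mo), (law, Sam), (p2, Mo), (p2, Sam), (x2, Ada)}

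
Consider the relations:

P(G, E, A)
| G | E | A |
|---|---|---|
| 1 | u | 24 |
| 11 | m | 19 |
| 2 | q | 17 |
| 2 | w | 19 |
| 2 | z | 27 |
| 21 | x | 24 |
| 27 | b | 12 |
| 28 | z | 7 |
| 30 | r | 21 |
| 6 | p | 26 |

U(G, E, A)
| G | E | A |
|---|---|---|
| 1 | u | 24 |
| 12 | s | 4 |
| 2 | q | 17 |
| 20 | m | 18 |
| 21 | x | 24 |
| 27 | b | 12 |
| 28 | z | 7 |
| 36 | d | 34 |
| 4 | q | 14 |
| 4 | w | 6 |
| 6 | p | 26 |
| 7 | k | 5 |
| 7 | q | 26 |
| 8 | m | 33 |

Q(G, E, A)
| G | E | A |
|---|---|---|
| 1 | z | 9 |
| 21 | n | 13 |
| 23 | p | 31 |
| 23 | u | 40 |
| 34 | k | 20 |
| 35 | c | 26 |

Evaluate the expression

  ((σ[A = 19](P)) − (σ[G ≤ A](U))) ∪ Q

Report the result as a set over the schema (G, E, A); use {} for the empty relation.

{(1, z, 9), (11, m, 19), (2, w, 19), (21, n, 13), (23, p, 31), (23, u, 40), (34, k, 20), (35, c, 26)}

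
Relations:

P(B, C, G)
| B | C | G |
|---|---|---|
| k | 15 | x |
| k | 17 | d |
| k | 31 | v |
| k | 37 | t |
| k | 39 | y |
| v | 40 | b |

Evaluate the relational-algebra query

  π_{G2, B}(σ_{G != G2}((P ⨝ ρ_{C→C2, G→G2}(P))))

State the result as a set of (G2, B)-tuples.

{(d, k), (t, k), (v, k), (x, k), (y, k)}

ρ[C→C2, G→G2]: schema becomes (B, C2, G2); tuples unchanged.
Natural join on B: {(k, 15, x, 15, x), (k, 15, x, 17, d), (k, 15, x, 31, v), (k, 15, x, 37, t), (k, 15, x, 39, y), (k, 17, d, 15, x), (k, 17, d, 17, d), (k, 17, d, 31, v), (k, 17, d, 37, t), (k, 17, d, 39, y), (k, 31, v, 15, x), (k, 31, v, 17, d), (k, 31, v, 31, v), (k, 31, v, 37, t), (k, 31, v, 39, y), (k, 37, t, 15, x), (k, 37, t, 17, d), (k, 37, t, 31, v), (k, 37, t, 37, t), (k, 37, t, 39, y), (k, 39, y, 15, x), (k, 39, y, 17, d), (k, 39, y, 31, v), (k, 39, y, 37, t), (k, 39, y, 39, y), (v, 40, b, 40, b)}
Selection G != G2: {(k, 15, x, 17, d), (k, 15, x, 31, v), (k, 15, x, 37, t), (k, 15, x, 39, y), (k, 17, d, 15, x), (k, 17, d, 31, v), (k, 17, d, 37, t), (k, 17, d, 39, y), (k, 31, v, 15, x), (k, 31, v, 17, d), (k, 31, v, 37, t), (k, 31, v, 39, y), (k, 37, t, 15, x), (k, 37, t, 17, d), (k, 37, t, 31, v), (k, 37, t, 39, y), (k, 39, y, 15, x), (k, 39, y, 17, d), (k, 39, y, 31, v), (k, 39, y, 37, t)}
Keep only column(s) G2, B (15 duplicate(s) eliminated): {(d, k), (t, k), (v, k), (x, k), (y, k)}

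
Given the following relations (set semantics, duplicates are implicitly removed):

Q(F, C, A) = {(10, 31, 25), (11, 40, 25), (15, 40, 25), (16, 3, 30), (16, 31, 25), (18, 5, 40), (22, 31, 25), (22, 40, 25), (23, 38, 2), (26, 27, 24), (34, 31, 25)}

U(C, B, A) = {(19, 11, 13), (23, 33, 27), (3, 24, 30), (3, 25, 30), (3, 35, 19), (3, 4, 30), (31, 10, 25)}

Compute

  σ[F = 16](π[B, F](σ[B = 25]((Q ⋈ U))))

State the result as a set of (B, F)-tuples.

Joining Q and U on C, A yields {(10, 31, 25, 10), (16, 3, 30, 24), (16, 3, 30, 25), (16, 3, 30, 4), (16, 31, 25, 10), (22, 31, 25, 10), (34, 31, 25, 10)}.
Selection B = 25: {(16, 3, 30, 25)}
π[B, F]: project onto (B, F) → {(25, 16)}
Selection F = 16: {(25, 16)}

{(25, 16)}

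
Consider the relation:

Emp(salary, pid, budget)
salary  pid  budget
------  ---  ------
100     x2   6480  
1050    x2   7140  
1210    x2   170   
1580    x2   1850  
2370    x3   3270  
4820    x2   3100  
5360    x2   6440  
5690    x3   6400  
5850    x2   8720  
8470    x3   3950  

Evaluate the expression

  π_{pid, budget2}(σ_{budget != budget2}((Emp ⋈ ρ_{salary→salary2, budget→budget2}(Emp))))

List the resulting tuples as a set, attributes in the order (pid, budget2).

ρ[salary→salary2, budget→budget2]: schema becomes (salary2, pid, budget2); tuples unchanged.
Joining Emp and ρ_{salary→salary2, budget→budget2}(Emp) on pid yields {(100, x2, 6480, 100, 6480), (100, x2, 6480, 1050, 7140), (100, x2, 6480, 1210, 170), (100, x2, 6480, 1580, 1850), (100, x2, 6480, 4820, 3100), (100, x2, 6480, 5360, 6440), (100, x2, 6480, 5850, 8720), (1050, x2, 7140, 100, 6480), (1050, x2, 7140, 1050, 7140), (1050, x2, 7140, 1210, 170), (1050, x2, 7140, 1580, 1850), (1050, x2, 7140, 4820, 3100), (1050, x2, 7140, 5360, 6440), (1050, x2, 7140, 5850, 8720), (1210, x2, 170, 100, 6480), (1210, x2, 170, 1050, 7140), (1210, x2, 170, 1210, 170), (1210, x2, 170, 1580, 1850), (1210, x2, 170, 4820, 3100), (1210, x2, 170, 5360, 6440), (1210, x2, 170, 5850, 8720), (1580, x2, 1850, 100, 6480), (1580, x2, 1850, 1050, 7140), (1580, x2, 1850, 1210, 170), (1580, x2, 1850, 1580, 1850), (1580, x2, 1850, 4820, 3100), (1580, x2, 1850, 5360, 6440), (1580, x2, 1850, 5850, 8720), (2370, x3, 3270, 2370, 3270), (2370, x3, 3270, 5690, 6400), (2370, x3, 3270, 8470, 3950), (4820, x2, 3100, 100, 6480), (4820, x2, 3100, 1050, 7140), (4820, x2, 3100, 1210, 170), (4820, x2, 3100, 1580, 1850), (4820, x2, 3100, 4820, 3100), (4820, x2, 3100, 5360, 6440), (4820, x2, 3100, 5850, 8720), (5360, x2, 6440, 100, 6480), (5360, x2, 6440, 1050, 7140), (5360, x2, 6440, 1210, 170), (5360, x2, 6440, 1580, 1850), (5360, x2, 6440, 4820, 3100), (5360, x2, 6440, 5360, 6440), (5360, x2, 6440, 5850, 8720), (5690, x3, 6400, 2370, 3270), (5690, x3, 6400, 5690, 6400), (5690, x3, 6400, 8470, 3950), (5850, x2, 8720, 100, 6480), (5850, x2, 8720, 1050, 7140), (5850, x2, 8720, 1210, 170), (5850, x2, 8720, 1580, 1850), (5850, x2, 8720, 4820, 3100), (5850, x2, 8720, 5360, 6440), (5850, x2, 8720, 5850, 8720), (8470, x3, 3950, 2370, 3270), (8470, x3, 3950, 5690, 6400), (8470, x3, 3950, 8470, 3950)}.
σ[budget != budget2]: keep tuples satisfying budget != budget2 → {(100, x2, 6480, 1050, 7140), (100, x2, 6480, 1210, 170), (100, x2, 6480, 1580, 1850), (100, x2, 6480, 4820, 3100), (100, x2, 6480, 5360, 6440), (100, x2, 6480, 5850, 8720), (1050, x2, 7140, 100, 6480), (1050, x2, 7140, 1210, 170), (1050, x2, 7140, 1580, 1850), (1050, x2, 7140, 4820, 3100), (1050, x2, 7140, 5360, 6440), (1050, x2, 7140, 5850, 8720), (1210, x2, 170, 100, 6480), (1210, x2, 170, 1050, 7140), (1210, x2, 170, 1580, 1850), (1210, x2, 170, 4820, 3100), (1210, x2, 170, 5360, 6440), (1210, x2, 170, 5850, 8720), (1580, x2, 1850, 100, 6480), (1580, x2, 1850, 1050, 7140), (1580, x2, 1850, 1210, 170), (1580, x2, 1850, 4820, 3100), (1580, x2, 1850, 5360, 6440), (1580, x2, 1850, 5850, 8720), (2370, x3, 3270, 5690, 6400), (2370, x3, 3270, 8470, 3950), (4820, x2, 3100, 100, 6480), (4820, x2, 3100, 1050, 7140), (4820, x2, 3100, 1210, 170), (4820, x2, 3100, 1580, 1850), (4820, x2, 3100, 5360, 6440), (4820, x2, 3100, 5850, 8720), (5360, x2, 6440, 100, 6480), (5360, x2, 6440, 1050, 7140), (5360, x2, 6440, 1210, 170), (5360, x2, 6440, 1580, 1850), (5360, x2, 6440, 4820, 3100), (5360, x2, 6440, 5850, 8720), (5690, x3, 6400, 2370, 3270), (5690, x3, 6400, 8470, 3950), (5850, x2, 8720, 100, 6480), (5850, x2, 8720, 1050, 7140), (5850, x2, 8720, 1210, 170), (5850, x2, 8720, 1580, 1850), (5850, x2, 8720, 4820, 3100), (5850, x2, 8720, 5360, 6440), (8470, x3, 3950, 2370, 3270), (8470, x3, 3950, 5690, 6400)}
π_{pid, budget2} gives {(x2, 170), (x2, 1850), (x2, 3100), (x2, 6440), (x2, 6480), (x2, 7140), (x2, 8720), (x3, 3270), (x3, 3950), (x3, 6400)} (38 duplicate(s) eliminated).

{(x2, 170), (x2, 1850), (x2, 3100), (x2, 6440), (x2, 6480), (x2, 7140), (x2, 8720), (x3, 3270), (x3, 3950), (x3, 6400)}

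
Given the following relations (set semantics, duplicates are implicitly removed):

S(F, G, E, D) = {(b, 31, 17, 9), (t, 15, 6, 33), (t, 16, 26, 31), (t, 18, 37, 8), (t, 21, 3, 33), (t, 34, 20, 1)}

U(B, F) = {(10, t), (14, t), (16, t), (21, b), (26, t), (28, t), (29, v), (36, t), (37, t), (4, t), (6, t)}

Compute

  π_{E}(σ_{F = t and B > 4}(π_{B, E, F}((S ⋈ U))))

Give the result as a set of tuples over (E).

Natural join on F: {(b, 31, 17, 9, 21), (t, 15, 6, 33, 10), (t, 15, 6, 33, 14), (t, 15, 6, 33, 16), (t, 15, 6, 33, 26), (t, 15, 6, 33, 28), (t, 15, 6, 33, 36), (t, 15, 6, 33, 37), (t, 15, 6, 33, 4), (t, 15, 6, 33, 6), (t, 16, 26, 31, 10), (t, 16, 26, 31, 14), (t, 16, 26, 31, 16), (t, 16, 26, 31, 26), (t, 16, 26, 31, 28), (t, 16, 26, 31, 36), (t, 16, 26, 31, 37), (t, 16, 26, 31, 4), (t, 16, 26, 31, 6), (t, 18, 37, 8, 10), (t, 18, 37, 8, 14), (t, 18, 37, 8, 16), (t, 18, 37, 8, 26), (t, 18, 37, 8, 28), (t, 18, 37, 8, 36), (t, 18, 37, 8, 37), (t, 18, 37, 8, 4), (t, 18, 37, 8, 6), (t, 21, 3, 33, 10), (t, 21, 3, 33, 14), (t, 21, 3, 33, 16), (t, 21, 3, 33, 26), (t, 21, 3, 33, 28), (t, 21, 3, 33, 36), (t, 21, 3, 33, 37), (t, 21, 3, 33, 4), (t, 21, 3, 33, 6), (t, 34, 20, 1, 10), (t, 34, 20, 1, 14), (t, 34, 20, 1, 16), (t, 34, 20, 1, 26), (t, 34, 20, 1, 28), (t, 34, 20, 1, 36), (t, 34, 20, 1, 37), (t, 34, 20, 1, 4), (t, 34, 20, 1, 6)}
Projecting to B, E, F: {(10, 20, t), (10, 26, t), (10, 3, t), (10, 37, t), (10, 6, t), (14, 20, t), (14, 26, t), (14, 3, t), (14, 37, t), (14, 6, t), (16, 20, t), (16, 26, t), (16, 3, t), (16, 37, t), (16, 6, t), (21, 17, b), (26, 20, t), (26, 26, t), (26, 3, t), (26, 37, t), (26, 6, t), (28, 20, t), (28, 26, t), (28, 3, t), (28, 37, t), (28, 6, t), (36, 20, t), (36, 26, t), (36, 3, t), (36, 37, t), (36, 6, t), (37, 20, t), (37, 26, t), (37, 3, t), (37, 37, t), (37, 6, t), (4, 20, t), (4, 26, t), (4, 3, t), (4, 37, t), (4, 6, t), (6, 20, t), (6, 26, t), (6, 3, t), (6, 37, t), (6, 6, t)}
Apply σ_{F = t and B > 4}; surviving tuples: {(10, 20, t), (10, 26, t), (10, 3, t), (10, 37, t), (10, 6, t), (14, 20, t), (14, 26, t), (14, 3, t), (14, 37, t), (14, 6, t), (16, 20, t), (16, 26, t), (16, 3, t), (16, 37, t), (16, 6, t), (26, 20, t), (26, 26, t), (26, 3, t), (26, 37, t), (26, 6, t), (28, 20, t), (28, 26, t), (28, 3, t), (28, 37, t), (28, 6, t), (36, 20, t), (36, 26, t), (36, 3, t), (36, 37, t), (36, 6, t), (37, 20, t), (37, 26, t), (37, 3, t), (37, 37, t), (37, 6, t), (6, 20, t), (6, 26, t), (6, 3, t), (6, 37, t), (6, 6, t)}
Projecting to E (35 duplicate(s) eliminated): {20, 26, 3, 37, 6}

{20, 26, 3, 37, 6}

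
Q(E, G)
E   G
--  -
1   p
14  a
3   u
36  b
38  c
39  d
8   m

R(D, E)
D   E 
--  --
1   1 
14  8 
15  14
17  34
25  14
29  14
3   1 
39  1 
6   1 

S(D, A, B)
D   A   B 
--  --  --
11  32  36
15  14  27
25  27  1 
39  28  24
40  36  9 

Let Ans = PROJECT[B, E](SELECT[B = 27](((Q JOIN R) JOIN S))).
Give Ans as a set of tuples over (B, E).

{(27, 14)}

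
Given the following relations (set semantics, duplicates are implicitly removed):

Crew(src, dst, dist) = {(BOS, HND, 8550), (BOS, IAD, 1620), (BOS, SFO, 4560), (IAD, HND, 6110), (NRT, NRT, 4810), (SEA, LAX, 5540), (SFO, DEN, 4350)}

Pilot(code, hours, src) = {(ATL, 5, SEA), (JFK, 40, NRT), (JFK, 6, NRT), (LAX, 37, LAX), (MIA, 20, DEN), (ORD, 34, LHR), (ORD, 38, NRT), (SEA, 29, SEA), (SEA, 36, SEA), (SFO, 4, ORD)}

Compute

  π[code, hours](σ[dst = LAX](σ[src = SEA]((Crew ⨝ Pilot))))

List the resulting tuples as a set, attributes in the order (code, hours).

{(ATL, 5), (SEA, 29), (SEA, 36)}

Natural join on src: {(NRT, NRT, 4810, JFK, 40), (NRT, NRT, 4810, JFK, 6), (NRT, NRT, 4810, ORD, 38), (SEA, LAX, 5540, ATL, 5), (SEA, LAX, 5540, SEA, 29), (SEA, LAX, 5540, SEA, 36)}
Filtering on src = SEA leaves {(SEA, LAX, 5540, ATL, 5), (SEA, LAX, 5540, SEA, 29), (SEA, LAX, 5540, SEA, 36)}.
Filtering on dst = LAX leaves {(SEA, LAX, 5540, ATL, 5), (SEA, LAX, 5540, SEA, 29), (SEA, LAX, 5540, SEA, 36)}.
Projecting to code, hours: {(ATL, 5), (SEA, 29), (SEA, 36)}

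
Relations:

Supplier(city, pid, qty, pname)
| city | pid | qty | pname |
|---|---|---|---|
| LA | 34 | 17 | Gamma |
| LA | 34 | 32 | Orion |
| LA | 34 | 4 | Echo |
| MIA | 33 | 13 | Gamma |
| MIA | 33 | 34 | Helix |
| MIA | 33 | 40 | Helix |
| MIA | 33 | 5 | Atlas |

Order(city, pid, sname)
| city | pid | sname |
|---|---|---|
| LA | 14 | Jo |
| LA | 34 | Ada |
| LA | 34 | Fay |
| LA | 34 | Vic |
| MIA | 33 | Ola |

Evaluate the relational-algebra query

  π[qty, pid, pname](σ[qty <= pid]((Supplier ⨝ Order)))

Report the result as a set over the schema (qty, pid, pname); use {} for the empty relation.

Joining Supplier and Order on city, pid yields {(LA, 34, 17, Gamma, Ada), (LA, 34, 17, Gamma, Fay), (LA, 34, 17, Gamma, Vic), (LA, 34, 32, Orion, Ada), (LA, 34, 32, Orion, Fay), (LA, 34, 32, Orion, Vic), (LA, 34, 4, Echo, Ada), (LA, 34, 4, Echo, Fay), (LA, 34, 4, Echo, Vic), (MIA, 33, 13, Gamma, Ola), (MIA, 33, 34, Helix, Ola), (MIA, 33, 40, Helix, Ola), (MIA, 33, 5, Atlas, Ola)}.
Filtering on qty <= pid leaves {(LA, 34, 17, Gamma, Ada), (LA, 34, 17, Gamma, Fay), (LA, 34, 17, Gamma, Vic), (LA, 34, 32, Orion, Ada), (LA, 34, 32, Orion, Fay), (LA, 34, 32, Orion, Vic), (LA, 34, 4, Echo, Ada), (LA, 34, 4, Echo, Fay), (LA, 34, 4, Echo, Vic), (MIA, 33, 13, Gamma, Ola), (MIA, 33, 5, Atlas, Ola)}.
Keep only column(s) qty, pid, pname (6 duplicate(s) eliminated): {(13, 33, Gamma), (17, 34, Gamma), (32, 34, Orion), (4, 34, Echo), (5, 33, Atlas)}

{(13, 33, Gamma), (17, 34, Gamma), (32, 34, Orion), (4, 34, Echo), (5, 33, Atlas)}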